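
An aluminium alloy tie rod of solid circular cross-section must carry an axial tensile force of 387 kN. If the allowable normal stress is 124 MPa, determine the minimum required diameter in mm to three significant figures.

Required area A ≥ P/σ_allow = 387000/124 = 3121 mm².
For a solid circular section, d ≥ √(4A/π) = 63.04 mm.

63.0 mm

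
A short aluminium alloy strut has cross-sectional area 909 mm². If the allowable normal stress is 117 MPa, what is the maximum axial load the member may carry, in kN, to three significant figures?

106 kN

P_max = σ_allow · A = 117 · 909 = 106400 N = 106.4 kN.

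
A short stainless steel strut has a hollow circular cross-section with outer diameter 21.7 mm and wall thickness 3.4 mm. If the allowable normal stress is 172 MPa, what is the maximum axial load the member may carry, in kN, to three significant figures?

A = 195.5 mm².
P_max = σ_allow · A = 172 · 195.5 = 33620 N = 33.62 kN.

33.6 kN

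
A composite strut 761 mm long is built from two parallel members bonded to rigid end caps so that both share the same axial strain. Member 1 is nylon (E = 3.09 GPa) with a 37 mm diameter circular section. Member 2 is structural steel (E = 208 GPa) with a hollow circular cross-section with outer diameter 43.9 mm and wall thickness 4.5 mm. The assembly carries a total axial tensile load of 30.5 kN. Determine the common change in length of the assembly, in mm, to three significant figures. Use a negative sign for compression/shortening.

A_1 = 1075 mm².
A_2 = 557 mm².
Equal strain + equilibrium ⇒ each member carries load in proportion to AE: A₁E₁ = 3322000 N, A₂E₂ = 115900000 N, ΣAE = 119200000 N.
δ = PL/ΣAE = 30500·761/119200000 = 0.1948 mm.

0.195 mm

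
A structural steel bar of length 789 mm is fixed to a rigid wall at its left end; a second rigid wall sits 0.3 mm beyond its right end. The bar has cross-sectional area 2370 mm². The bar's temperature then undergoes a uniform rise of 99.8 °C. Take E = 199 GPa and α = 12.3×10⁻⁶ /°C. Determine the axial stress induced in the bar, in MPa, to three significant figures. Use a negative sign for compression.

Free thermal expansion αLΔT = 12.3e-6 · 789 · 99.8 = 0.9685 mm.
The walls engage after the gap closes; constrained expansion = 0.9685 − 0.3 = 0.6685 mm.
The walls impose strain ε = −(0.6685)/789 = -8.4731e-04; σ = Eε = 199000 · -8.4731e-04 = -168.6 MPa.

-169 MPa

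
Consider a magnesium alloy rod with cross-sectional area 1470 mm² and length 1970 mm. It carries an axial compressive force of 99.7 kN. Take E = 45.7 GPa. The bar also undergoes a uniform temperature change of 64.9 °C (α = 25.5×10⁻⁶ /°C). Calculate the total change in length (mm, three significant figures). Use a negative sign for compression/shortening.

0.337 mm

δ_mech = NL/(AE) = -99700·1970/(1470·45700) = -2.924 mm.
δ_thermal = αLΔT = 25.5e-6·1970·64.9 = 3.26 mm.
δ = δ_mech + δ_thermal = 0.3366 mm.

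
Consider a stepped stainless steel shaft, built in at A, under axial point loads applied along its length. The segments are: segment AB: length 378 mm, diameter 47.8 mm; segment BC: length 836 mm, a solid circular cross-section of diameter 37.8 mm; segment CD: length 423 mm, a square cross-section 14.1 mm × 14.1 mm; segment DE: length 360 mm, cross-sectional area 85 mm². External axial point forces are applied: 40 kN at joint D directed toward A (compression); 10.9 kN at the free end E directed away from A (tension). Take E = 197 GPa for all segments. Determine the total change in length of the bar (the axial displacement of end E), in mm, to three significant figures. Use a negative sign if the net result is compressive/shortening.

-0.221 mm

Internal axial forces (sectioning from the free end, tension +): N_DE = 10.9 kN, N_CD = -29.1 kN, N_BC = -29.1 kN, N_AB = -29.1 kN.
A_AB = 1795 mm².
A_BC = 1122 mm².
A_CD = 198.8 mm².
δ_AB = -29100·378/(1795·197000) = -0.03112 mm
δ_BC = -29100·836/(1122·197000) = -0.11 mm
δ_CD = -29100·423/(198.8·197000) = -0.3143 mm
δ_DE = 10900·360/(85·197000) = 0.2343 mm
δ = Σδ_i = -0.2211 mm.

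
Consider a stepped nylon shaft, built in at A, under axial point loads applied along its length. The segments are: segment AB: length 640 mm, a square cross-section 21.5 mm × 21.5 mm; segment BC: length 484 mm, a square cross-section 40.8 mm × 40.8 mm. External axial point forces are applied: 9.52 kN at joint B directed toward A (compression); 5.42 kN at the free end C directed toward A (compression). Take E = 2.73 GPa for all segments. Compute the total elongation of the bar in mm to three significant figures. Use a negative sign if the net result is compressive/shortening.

Internal axial forces (sectioning from the free end, tension +): N_BC = -5.42 kN, N_AB = -14.94 kN.
A_AB = 462.2 mm².
A_BC = 1665 mm².
δ_AB = -14940·640/(462.2·2730) = -7.577 mm
δ_BC = -5420·484/(1665·2730) = -0.5772 mm
δ = Σδ_i = -8.154 mm.

-8.15 mm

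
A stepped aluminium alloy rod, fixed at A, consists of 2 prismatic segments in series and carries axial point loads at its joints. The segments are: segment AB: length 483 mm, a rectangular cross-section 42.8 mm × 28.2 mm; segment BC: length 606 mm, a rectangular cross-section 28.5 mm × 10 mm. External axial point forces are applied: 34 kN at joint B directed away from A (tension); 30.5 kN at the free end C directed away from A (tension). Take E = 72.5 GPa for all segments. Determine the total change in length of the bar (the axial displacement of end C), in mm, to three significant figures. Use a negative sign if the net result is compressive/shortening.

1.25 mm

Internal axial forces (sectioning from the free end, tension +): N_BC = 30.5 kN, N_AB = 64.5 kN.
A_AB = 1207 mm².
A_BC = 285 mm².
δ_AB = 64500·483/(1207·72500) = 0.356 mm
δ_BC = 30500·606/(285·72500) = 0.8945 mm
δ = Σδ_i = 1.251 mm.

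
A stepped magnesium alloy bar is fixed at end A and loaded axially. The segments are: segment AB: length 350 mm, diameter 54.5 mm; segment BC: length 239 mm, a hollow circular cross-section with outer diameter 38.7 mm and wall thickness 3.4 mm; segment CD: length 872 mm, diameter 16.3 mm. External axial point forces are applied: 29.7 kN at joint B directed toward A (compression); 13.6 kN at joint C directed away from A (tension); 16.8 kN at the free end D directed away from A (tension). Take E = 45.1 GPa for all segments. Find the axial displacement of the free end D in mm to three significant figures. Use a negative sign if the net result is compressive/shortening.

Internal axial forces (sectioning from the free end, tension +): N_CD = 16.8 kN, N_BC = 30.4 kN, N_AB = 0.7 kN.
A_AB = 2333 mm².
A_BC = 377.1 mm².
A_CD = 208.7 mm².
δ_AB = 700·350/(2333·45100) = 0.002329 mm
δ_BC = 30400·239/(377.1·45100) = 0.4273 mm
δ_CD = 16800·872/(208.7·45100) = 1.557 mm
δ = Σδ_i = 1.986 mm.

1.99 mm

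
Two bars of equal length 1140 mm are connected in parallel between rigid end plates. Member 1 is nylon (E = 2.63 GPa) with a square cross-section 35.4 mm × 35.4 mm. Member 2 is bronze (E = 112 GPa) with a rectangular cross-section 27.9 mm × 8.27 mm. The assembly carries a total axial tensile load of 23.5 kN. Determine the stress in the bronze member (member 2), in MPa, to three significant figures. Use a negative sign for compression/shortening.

90.3 MPa

A_1 = 1253 mm².
A_2 = 230.7 mm².
Equal strain + equilibrium ⇒ each member carries load in proportion to AE: A₁E₁ = 3296000 N, A₂E₂ = 25840000 N, ΣAE = 29140000 N.
σ₂ = P·E₂/ΣAE = 23500·112000/29140000 = 90.33 MPa.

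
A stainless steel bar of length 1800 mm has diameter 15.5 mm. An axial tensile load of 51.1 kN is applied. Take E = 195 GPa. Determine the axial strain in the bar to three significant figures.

A = 188.7 mm².
σ = N/A = 270.8 MPa; ε = σ/E = 270.8/195000 = 1.389e-03.

0.00139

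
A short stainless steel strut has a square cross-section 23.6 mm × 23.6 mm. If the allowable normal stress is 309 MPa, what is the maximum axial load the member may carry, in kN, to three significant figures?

172 kN

A = 557 mm².
P_max = σ_allow · A = 309 · 557 = 172100 N = 172.1 kN.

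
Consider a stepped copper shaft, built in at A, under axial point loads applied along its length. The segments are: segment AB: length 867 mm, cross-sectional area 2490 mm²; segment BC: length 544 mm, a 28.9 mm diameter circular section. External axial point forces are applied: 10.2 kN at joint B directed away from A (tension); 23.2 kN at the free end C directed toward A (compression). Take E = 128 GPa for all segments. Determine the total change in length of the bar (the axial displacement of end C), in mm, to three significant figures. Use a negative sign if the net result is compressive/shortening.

-0.186 mm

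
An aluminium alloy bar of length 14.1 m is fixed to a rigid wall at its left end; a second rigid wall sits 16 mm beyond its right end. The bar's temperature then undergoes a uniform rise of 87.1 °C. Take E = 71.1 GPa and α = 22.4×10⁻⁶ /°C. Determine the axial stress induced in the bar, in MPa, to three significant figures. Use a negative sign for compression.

Free thermal expansion αLΔT = 22.4e-6 · 14100 · 87.1 = 27.51 mm.
The walls engage after the gap closes; constrained expansion = 27.51 − 16 = 11.51 mm.
The walls impose strain ε = −(11.51)/14100 = -8.1629e-04; σ = Eε = 71100 · -8.1629e-04 = -58.04 MPa.

-58.0 MPa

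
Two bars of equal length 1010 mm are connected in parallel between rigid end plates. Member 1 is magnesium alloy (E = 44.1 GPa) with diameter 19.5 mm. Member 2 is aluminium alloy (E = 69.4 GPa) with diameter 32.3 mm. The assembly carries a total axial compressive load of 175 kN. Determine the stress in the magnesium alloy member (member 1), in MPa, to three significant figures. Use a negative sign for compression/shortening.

-110 MPa

A_1 = 298.6 mm².
A_2 = 819.4 mm².
Equal strain + equilibrium ⇒ each member carries load in proportion to AE: A₁E₁ = 13170000 N, A₂E₂ = 56870000 N, ΣAE = 70040000 N.
σ₁ = P·E₁/ΣAE = -175000·44100/70040000 = -110.2 MPa.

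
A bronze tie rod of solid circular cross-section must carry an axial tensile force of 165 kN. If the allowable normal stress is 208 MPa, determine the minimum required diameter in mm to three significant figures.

31.8 mm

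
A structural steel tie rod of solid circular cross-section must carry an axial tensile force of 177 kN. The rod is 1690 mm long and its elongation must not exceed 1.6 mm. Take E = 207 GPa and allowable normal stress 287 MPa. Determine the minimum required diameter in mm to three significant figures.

33.9 mm

Required area A ≥ P/σ_allow = 177000/287 = 616.7 mm².
For a solid circular section, d ≥ √(4A/π) = 28.02 mm.
Elongation limit: A ≥ PL/(Eδ_allow) = 177000·1690/(207000·1.6) = 903.2 mm² ⇒ d ≥ 33.91 mm.
The elongation limit governs.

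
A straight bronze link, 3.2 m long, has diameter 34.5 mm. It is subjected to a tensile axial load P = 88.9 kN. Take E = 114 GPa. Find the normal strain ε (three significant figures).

A = 934.8 mm².
σ = N/A = 95.1 MPa; ε = σ/E = 95.1/114000 = 8.342e-04.

8.34e-04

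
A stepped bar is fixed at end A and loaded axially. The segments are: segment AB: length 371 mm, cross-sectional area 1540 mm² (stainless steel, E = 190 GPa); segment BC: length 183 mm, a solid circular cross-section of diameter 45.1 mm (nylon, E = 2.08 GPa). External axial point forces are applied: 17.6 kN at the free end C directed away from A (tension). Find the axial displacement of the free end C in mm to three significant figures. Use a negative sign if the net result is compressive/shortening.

0.992 mm

Internal axial forces (sectioning from the free end, tension +): N_BC = 17.6 kN, N_AB = 17.6 kN.
A_BC = 1598 mm².
δ_AB = 17600·371/(1540·190000) = 0.02232 mm
δ_BC = 17600·183/(1598·2080) = 0.9693 mm
δ = Σδ_i = 0.9916 mm.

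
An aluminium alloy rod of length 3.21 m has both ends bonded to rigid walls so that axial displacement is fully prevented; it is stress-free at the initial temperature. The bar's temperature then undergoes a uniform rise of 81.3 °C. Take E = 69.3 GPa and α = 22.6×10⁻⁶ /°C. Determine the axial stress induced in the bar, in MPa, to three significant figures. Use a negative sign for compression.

Free thermal expansion αLΔT = 22.6e-6 · 3210 · 81.3 = 5.898 mm.
The walls impose strain ε = −(5.898)/3210 = -1.8374e-03; σ = Eε = 69300 · -1.8374e-03 = -127.3 MPa.

-127 MPa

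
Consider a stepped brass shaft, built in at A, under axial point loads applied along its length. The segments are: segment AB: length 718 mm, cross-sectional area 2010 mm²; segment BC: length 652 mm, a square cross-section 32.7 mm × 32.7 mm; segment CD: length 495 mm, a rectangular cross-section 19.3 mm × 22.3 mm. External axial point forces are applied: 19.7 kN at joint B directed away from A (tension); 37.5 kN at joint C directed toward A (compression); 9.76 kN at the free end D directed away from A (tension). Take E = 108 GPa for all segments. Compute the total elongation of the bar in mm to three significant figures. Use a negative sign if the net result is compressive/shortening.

Internal axial forces (sectioning from the free end, tension +): N_CD = 9.76 kN, N_BC = -27.74 kN, N_AB = -8.04 kN.
A_BC = 1069 mm².
A_CD = 430.4 mm².
δ_AB = -8040·718/(2010·108000) = -0.02659 mm
δ_BC = -27740·652/(1069·108000) = -0.1566 mm
δ_CD = 9760·495/(430.4·108000) = 0.1039 mm
δ = Σδ_i = -0.07927 mm.

-0.0793 mm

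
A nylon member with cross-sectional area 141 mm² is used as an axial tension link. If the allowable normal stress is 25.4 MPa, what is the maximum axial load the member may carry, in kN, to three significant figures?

3.58 kN

P_max = σ_allow · A = 25.4 · 141 = 3581 N = 3.581 kN.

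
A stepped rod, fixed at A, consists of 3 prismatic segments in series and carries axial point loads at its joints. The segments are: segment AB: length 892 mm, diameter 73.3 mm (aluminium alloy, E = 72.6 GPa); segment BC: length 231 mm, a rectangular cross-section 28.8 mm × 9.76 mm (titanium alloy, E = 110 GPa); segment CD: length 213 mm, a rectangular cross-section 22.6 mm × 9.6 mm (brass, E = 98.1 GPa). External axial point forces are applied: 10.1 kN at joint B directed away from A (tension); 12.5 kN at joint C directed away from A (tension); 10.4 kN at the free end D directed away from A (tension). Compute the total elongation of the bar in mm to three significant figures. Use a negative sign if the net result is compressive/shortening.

0.371 mm

Internal axial forces (sectioning from the free end, tension +): N_CD = 10.4 kN, N_BC = 22.9 kN, N_AB = 33 kN.
A_AB = 4220 mm².
A_BC = 281.1 mm².
A_CD = 217 mm².
δ_AB = 33000·892/(4220·72600) = 0.09608 mm
δ_BC = 22900·231/(281.1·110000) = 0.1711 mm
δ_CD = 10400·213/(217·98100) = 0.1041 mm
δ = Σδ_i = 0.3712 mm.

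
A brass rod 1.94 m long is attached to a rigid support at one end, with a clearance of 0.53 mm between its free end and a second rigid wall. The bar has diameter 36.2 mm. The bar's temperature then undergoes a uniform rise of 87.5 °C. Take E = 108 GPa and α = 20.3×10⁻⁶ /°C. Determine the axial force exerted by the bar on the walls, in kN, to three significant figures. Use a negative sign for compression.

Free thermal expansion αLΔT = 20.3e-6 · 1940 · 87.5 = 3.446 mm.
The walls engage after the gap closes; constrained expansion = 3.446 − 0.53 = 2.916 mm.
The walls impose strain ε = −(2.916)/1940 = -1.5031e-03; σ = Eε = 108000 · -1.5031e-03 = -162.3 MPa.
Wall reaction R = σ·A = -162.3·1029 = -167100 N = -167.1 kN.

-167 kN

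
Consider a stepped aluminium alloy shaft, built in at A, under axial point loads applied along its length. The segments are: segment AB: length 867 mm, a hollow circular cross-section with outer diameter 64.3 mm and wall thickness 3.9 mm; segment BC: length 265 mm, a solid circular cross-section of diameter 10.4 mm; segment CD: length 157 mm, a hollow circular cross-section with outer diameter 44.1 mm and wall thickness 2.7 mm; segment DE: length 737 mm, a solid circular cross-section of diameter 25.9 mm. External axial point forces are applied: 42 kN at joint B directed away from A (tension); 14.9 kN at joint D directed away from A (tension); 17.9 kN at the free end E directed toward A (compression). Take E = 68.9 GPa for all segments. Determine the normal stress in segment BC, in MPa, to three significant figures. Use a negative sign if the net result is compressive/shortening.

-35.3 MPa

Internal axial forces (sectioning from the free end, tension +): N_DE = -17.9 kN, N_CD = -3 kN, N_BC = -3 kN, N_AB = 39 kN.
A_BC = 84.95 mm².
σ_BC = N_BC/A_BC = -3000/84.95 = -35.32 MPa.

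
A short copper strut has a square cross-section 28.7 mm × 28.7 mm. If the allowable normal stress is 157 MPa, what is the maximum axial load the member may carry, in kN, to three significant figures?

129 kN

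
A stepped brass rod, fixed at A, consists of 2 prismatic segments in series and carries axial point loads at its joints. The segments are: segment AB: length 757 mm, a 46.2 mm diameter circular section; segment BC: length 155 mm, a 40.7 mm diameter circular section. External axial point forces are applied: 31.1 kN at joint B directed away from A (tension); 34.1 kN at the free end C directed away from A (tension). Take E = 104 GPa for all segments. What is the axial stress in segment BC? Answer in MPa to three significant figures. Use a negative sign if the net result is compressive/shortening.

Internal axial forces (sectioning from the free end, tension +): N_BC = 34.1 kN, N_AB = 65.2 kN.
A_BC = 1301 mm².
σ_BC = N_BC/A_BC = 34100/1301 = 26.21 MPa.

26.2 MPa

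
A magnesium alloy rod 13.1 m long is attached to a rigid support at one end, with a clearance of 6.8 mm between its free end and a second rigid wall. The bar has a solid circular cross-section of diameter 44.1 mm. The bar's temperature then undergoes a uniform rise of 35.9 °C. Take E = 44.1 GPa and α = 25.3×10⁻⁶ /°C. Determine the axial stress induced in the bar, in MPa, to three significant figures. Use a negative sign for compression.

Free thermal expansion αLΔT = 25.3e-6 · 13100 · 35.9 = 11.9 mm.
The walls engage after the gap closes; constrained expansion = 11.9 − 6.8 = 5.098 mm.
The walls impose strain ε = −(5.098)/13100 = -3.8919e-04; σ = Eε = 44100 · -3.8919e-04 = -17.16 MPa.

-17.2 MPa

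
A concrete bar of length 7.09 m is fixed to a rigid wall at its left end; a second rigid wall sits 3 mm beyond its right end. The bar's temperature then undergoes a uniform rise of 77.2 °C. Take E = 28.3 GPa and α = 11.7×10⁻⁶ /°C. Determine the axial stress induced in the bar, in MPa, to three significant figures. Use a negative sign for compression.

-13.6 MPa

Free thermal expansion αLΔT = 11.7e-6 · 7090 · 77.2 = 6.404 mm.
The walls engage after the gap closes; constrained expansion = 6.404 − 3 = 3.404 mm.
The walls impose strain ε = −(3.404)/7090 = -4.8011e-04; σ = Eε = 28300 · -4.8011e-04 = -13.59 MPa.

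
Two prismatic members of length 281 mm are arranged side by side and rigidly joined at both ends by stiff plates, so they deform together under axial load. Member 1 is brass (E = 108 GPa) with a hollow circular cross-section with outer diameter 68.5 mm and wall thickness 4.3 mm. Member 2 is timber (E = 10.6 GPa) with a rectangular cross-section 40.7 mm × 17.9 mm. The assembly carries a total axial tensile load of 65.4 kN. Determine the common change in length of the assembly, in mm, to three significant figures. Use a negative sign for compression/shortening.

A_1 = 867.3 mm².
A_2 = 728.5 mm².
Equal strain + equilibrium ⇒ each member carries load in proportion to AE: A₁E₁ = 93660000 N, A₂E₂ = 7722000 N, ΣAE = 101400000 N.
δ = PL/ΣAE = 65400·281/101400000 = 0.1813 mm.

0.181 mm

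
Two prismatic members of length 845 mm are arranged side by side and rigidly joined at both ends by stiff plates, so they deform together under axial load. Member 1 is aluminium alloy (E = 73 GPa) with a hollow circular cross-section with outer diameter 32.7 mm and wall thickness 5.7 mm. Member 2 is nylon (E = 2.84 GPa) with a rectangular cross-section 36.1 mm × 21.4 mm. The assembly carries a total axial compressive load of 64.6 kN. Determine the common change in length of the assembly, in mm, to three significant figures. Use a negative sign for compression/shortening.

A_1 = 483.5 mm².
A_2 = 772.5 mm².
Equal strain + equilibrium ⇒ each member carries load in proportion to AE: A₁E₁ = 35290000 N, A₂E₂ = 2194000 N, ΣAE = 37490000 N.
δ = PL/ΣAE = -64600·845/37490000 = -1.456 mm.

-1.46 mm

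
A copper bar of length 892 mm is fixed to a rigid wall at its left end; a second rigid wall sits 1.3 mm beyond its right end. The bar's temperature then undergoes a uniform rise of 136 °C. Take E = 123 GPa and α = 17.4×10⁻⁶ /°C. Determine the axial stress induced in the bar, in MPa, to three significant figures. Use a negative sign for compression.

-112 MPa

Free thermal expansion αLΔT = 17.4e-6 · 892 · 136 = 2.111 mm.
The walls engage after the gap closes; constrained expansion = 2.111 − 1.3 = 0.8108 mm.
The walls impose strain ε = −(0.8108)/892 = -9.0900e-04; σ = Eε = 123000 · -9.0900e-04 = -111.8 MPa.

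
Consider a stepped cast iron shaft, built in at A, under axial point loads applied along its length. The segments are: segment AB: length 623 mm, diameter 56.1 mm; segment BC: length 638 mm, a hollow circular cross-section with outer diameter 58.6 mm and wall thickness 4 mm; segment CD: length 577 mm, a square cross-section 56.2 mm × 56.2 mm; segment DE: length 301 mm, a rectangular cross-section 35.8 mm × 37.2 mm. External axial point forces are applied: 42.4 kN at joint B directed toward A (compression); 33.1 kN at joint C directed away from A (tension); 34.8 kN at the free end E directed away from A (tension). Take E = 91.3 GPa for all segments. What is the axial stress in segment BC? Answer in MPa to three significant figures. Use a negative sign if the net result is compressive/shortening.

Internal axial forces (sectioning from the free end, tension +): N_DE = 34.8 kN, N_CD = 34.8 kN, N_BC = 67.9 kN, N_AB = 25.5 kN.
A_BC = 686.1 mm².
σ_BC = N_BC/A_BC = 67900/686.1 = 98.96 MPa.

99.0 MPa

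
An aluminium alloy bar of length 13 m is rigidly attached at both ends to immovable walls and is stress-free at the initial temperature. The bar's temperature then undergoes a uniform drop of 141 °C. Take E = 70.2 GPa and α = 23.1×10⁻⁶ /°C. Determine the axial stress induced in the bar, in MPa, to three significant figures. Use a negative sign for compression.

Free thermal expansion αLΔT = 23.1e-6 · 13000 · -141 = -42.34 mm.
The walls impose strain ε = −(-42.34)/13000 = 3.2571e-03; σ = Eε = 70200 · 3.2571e-03 = 228.6 MPa.

229 MPa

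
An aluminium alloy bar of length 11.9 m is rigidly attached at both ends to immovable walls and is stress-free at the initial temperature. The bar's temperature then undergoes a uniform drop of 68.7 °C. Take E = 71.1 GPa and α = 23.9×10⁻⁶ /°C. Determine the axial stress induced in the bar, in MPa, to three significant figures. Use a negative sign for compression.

117 MPa

Free thermal expansion αLΔT = 23.9e-6 · 11900 · -68.7 = -19.54 mm.
The walls impose strain ε = −(-19.54)/11900 = 1.6419e-03; σ = Eε = 71100 · 1.6419e-03 = 116.7 MPa.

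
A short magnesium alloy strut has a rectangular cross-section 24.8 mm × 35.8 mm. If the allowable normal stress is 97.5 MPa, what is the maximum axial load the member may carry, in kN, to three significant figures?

A = 887.8 mm².
P_max = σ_allow · A = 97.5 · 887.8 = 86560 N = 86.56 kN.

86.6 kN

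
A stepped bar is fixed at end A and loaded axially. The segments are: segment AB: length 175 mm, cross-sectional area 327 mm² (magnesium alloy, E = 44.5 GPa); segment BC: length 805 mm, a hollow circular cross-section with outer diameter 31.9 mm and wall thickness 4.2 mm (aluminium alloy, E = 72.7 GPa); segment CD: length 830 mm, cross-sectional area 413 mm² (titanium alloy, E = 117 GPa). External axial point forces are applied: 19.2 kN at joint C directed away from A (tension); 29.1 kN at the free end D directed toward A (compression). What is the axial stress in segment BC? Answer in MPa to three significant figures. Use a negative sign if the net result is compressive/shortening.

Internal axial forces (sectioning from the free end, tension +): N_CD = -29.1 kN, N_BC = -9.9 kN, N_AB = -9.9 kN.
A_BC = 365.5 mm².
σ_BC = N_BC/A_BC = -9900/365.5 = -27.09 MPa.

-27.1 MPa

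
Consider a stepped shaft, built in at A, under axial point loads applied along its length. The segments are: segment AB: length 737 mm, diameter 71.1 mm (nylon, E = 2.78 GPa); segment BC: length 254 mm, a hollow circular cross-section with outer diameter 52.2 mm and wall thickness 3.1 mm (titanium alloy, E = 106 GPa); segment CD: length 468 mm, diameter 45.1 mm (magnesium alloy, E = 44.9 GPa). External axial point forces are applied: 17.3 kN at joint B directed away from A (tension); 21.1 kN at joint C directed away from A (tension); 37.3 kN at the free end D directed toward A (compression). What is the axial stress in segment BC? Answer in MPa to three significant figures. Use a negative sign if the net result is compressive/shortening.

-33.9 MPa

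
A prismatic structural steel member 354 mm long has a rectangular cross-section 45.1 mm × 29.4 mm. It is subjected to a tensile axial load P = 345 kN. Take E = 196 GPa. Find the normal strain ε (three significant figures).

0.00133

A = 1326 mm².
σ = N/A = 260.2 MPa; ε = σ/E = 260.2/196000 = 1.328e-03.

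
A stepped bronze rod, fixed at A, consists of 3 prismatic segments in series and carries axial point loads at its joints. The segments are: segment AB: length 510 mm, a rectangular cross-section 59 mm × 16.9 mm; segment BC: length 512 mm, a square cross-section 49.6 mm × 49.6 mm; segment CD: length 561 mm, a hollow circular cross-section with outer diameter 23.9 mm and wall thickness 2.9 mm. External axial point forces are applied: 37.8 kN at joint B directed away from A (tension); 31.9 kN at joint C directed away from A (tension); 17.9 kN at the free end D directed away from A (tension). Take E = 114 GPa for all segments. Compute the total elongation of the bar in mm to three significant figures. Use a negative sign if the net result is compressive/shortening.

Internal axial forces (sectioning from the free end, tension +): N_CD = 17.9 kN, N_BC = 49.8 kN, N_AB = 87.6 kN.
A_AB = 997.1 mm².
A_BC = 2460 mm².
A_CD = 191.3 mm².
δ_AB = 87600·510/(997.1·114000) = 0.393 mm
δ_BC = 49800·512/(2460·114000) = 0.09091 mm
δ_CD = 17900·561/(191.3·114000) = 0.4604 mm
δ = Σδ_i = 0.9444 mm.

0.944 mm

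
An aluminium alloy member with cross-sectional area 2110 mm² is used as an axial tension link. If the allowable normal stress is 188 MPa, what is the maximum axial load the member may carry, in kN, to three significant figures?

397 kN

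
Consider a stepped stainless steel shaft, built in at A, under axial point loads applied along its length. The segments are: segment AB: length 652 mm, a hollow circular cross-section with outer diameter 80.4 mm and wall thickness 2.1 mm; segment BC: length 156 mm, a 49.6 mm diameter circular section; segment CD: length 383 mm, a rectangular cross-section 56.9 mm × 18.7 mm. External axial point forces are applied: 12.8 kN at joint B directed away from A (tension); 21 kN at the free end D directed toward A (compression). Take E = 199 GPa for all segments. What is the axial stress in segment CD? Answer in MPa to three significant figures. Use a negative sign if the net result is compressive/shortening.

Internal axial forces (sectioning from the free end, tension +): N_CD = -21 kN, N_BC = -21 kN, N_AB = -8.2 kN.
A_CD = 1064 mm².
σ_CD = N_CD/A_CD = -21000/1064 = -19.74 MPa.

-19.7 MPa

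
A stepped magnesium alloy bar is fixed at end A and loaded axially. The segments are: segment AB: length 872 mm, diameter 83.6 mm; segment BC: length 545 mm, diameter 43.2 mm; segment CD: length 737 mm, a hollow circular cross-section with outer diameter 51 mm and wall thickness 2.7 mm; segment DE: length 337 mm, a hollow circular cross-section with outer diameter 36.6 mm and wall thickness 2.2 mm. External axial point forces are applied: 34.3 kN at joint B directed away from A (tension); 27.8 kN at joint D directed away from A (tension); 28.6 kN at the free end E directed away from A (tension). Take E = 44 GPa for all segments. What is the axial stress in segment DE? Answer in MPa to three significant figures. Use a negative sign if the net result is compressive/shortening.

120 MPa

Internal axial forces (sectioning from the free end, tension +): N_DE = 28.6 kN, N_CD = 56.4 kN, N_BC = 56.4 kN, N_AB = 90.7 kN.
A_DE = 237.8 mm².
σ_DE = N_DE/A_DE = 28600/237.8 = 120.3 MPa.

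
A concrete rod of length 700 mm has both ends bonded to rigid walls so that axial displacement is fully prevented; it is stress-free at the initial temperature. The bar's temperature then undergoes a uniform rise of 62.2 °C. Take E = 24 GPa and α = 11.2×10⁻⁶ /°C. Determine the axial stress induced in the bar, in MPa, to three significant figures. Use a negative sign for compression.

-16.7 MPa

Free thermal expansion αLΔT = 11.2e-6 · 700 · 62.2 = 0.4876 mm.
The walls impose strain ε = −(0.4876)/700 = -6.9664e-04; σ = Eε = 24000 · -6.9664e-04 = -16.72 MPa.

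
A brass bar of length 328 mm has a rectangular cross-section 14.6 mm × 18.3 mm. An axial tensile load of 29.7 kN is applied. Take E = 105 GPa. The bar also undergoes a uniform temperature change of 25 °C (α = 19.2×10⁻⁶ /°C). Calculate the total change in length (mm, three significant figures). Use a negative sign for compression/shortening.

0.505 mm

A = 267.2 mm².
δ_mech = NL/(AE) = 29700·328/(267.2·105000) = 0.3472 mm.
δ_thermal = αLΔT = 19.2e-6·328·25 = 0.1574 mm.
δ = δ_mech + δ_thermal = 0.5047 mm.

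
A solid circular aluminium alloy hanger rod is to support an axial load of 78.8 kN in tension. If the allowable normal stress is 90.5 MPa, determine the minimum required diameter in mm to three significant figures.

33.3 mm

Required area A ≥ P/σ_allow = 78800/90.5 = 870.7 mm².
For a solid circular section, d ≥ √(4A/π) = 33.3 mm.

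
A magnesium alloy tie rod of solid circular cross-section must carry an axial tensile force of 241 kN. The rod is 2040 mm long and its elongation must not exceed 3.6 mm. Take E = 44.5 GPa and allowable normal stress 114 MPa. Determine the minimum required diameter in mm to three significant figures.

Required area A ≥ P/σ_allow = 241000/114 = 2114 mm².
For a solid circular section, d ≥ √(4A/π) = 51.88 mm.
Elongation limit: A ≥ PL/(Eδ_allow) = 241000·2040/(44500·3.6) = 3069 mm² ⇒ d ≥ 62.51 mm.
The elongation limit governs.

62.5 mm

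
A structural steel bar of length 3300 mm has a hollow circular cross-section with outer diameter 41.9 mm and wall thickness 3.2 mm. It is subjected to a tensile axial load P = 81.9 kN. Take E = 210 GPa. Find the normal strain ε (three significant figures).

0.00100

A = 389.1 mm².
σ = N/A = 210.5 MPa; ε = σ/E = 210.5/210000 = 1.002e-03.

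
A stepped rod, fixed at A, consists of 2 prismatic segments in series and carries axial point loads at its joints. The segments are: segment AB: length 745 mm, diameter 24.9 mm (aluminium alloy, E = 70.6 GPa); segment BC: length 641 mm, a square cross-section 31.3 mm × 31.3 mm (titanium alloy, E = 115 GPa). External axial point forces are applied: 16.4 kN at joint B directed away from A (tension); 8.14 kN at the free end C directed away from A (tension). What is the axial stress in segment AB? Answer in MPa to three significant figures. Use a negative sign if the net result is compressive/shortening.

50.4 MPa

Internal axial forces (sectioning from the free end, tension +): N_BC = 8.14 kN, N_AB = 24.54 kN.
A_AB = 487 mm².
σ_AB = N_AB/A_AB = 24540/487 = 50.39 MPa.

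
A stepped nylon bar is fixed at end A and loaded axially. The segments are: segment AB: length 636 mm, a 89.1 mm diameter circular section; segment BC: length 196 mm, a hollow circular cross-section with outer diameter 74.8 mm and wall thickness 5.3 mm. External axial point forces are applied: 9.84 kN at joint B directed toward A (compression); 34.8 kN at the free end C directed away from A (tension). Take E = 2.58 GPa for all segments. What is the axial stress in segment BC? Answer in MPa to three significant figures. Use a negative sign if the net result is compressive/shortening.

30.1 MPa

Internal axial forces (sectioning from the free end, tension +): N_BC = 34.8 kN, N_AB = 24.96 kN.
A_BC = 1157 mm².
σ_BC = N_BC/A_BC = 34800/1157 = 30.07 MPa.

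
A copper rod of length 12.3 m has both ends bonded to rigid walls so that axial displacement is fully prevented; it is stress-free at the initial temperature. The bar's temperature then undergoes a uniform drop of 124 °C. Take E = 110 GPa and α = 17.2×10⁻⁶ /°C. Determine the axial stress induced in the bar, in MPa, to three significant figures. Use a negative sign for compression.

235 MPa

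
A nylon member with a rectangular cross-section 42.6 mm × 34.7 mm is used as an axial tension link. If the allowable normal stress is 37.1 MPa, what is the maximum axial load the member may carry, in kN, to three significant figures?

54.8 kN

A = 1478 mm².
P_max = σ_allow · A = 37.1 · 1478 = 54840 N = 54.84 kN.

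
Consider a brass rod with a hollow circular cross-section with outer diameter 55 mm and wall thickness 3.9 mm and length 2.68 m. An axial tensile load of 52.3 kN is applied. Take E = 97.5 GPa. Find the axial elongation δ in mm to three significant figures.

A = 626.1 mm².
δ_mech = NL/(AE) = 52300·2680/(626.1·97500) = 2.296 mm.

2.30 mm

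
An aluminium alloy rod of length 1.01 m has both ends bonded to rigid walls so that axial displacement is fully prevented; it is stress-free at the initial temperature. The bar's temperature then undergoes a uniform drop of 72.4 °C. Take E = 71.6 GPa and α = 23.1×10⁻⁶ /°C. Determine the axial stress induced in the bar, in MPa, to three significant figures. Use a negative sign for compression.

120 MPa

Free thermal expansion αLΔT = 23.1e-6 · 1010 · -72.4 = -1.689 mm.
The walls impose strain ε = −(-1.689)/1010 = 1.6724e-03; σ = Eε = 71600 · 1.6724e-03 = 119.7 MPa.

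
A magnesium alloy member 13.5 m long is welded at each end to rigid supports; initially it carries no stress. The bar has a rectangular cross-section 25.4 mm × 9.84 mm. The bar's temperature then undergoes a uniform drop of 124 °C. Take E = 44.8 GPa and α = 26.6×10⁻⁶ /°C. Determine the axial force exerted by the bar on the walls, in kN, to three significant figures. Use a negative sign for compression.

36.9 kN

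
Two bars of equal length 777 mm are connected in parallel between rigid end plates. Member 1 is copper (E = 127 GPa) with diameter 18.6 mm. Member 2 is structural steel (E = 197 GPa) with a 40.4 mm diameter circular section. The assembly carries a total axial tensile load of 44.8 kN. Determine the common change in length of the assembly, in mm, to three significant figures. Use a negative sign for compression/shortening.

A_1 = 271.7 mm².
A_2 = 1282 mm².
Equal strain + equilibrium ⇒ each member carries load in proportion to AE: A₁E₁ = 34510000 N, A₂E₂ = 252500000 N, ΣAE = 287000000 N.
δ = PL/ΣAE = 44800·777/287000000 = 0.1213 mm.

0.121 mm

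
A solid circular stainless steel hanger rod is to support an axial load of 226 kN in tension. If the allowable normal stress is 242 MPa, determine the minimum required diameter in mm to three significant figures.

34.5 mm

Required area A ≥ P/σ_allow = 226000/242 = 933.9 mm².
For a solid circular section, d ≥ √(4A/π) = 34.48 mm.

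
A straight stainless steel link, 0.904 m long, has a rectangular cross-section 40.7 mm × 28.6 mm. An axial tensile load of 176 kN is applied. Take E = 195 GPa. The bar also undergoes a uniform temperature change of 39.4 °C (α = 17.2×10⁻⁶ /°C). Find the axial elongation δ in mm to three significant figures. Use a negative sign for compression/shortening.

1.31 mm

A = 1164 mm².
δ_mech = NL/(AE) = 176000·904/(1164·195000) = 0.7009 mm.
δ_thermal = αLΔT = 17.2e-6·904·39.4 = 0.6126 mm.
δ = δ_mech + δ_thermal = 1.314 mm.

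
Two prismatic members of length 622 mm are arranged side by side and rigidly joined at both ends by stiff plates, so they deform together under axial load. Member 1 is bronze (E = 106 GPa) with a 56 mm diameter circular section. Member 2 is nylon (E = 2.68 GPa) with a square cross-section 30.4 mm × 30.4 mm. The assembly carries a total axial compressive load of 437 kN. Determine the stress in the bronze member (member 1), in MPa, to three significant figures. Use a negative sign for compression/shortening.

-176 MPa

A_1 = 2463 mm².
A_2 = 924.2 mm².
Equal strain + equilibrium ⇒ each member carries load in proportion to AE: A₁E₁ = 261100000 N, A₂E₂ = 2477000 N, ΣAE = 263600000 N.
σ₁ = P·E₁/ΣAE = -437000·106000/263600000 = -175.8 MPa.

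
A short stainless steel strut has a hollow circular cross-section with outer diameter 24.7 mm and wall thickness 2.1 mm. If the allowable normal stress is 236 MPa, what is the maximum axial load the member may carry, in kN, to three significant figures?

35.2 kN

A = 149.1 mm².
P_max = σ_allow · A = 236 · 149.1 = 35190 N = 35.19 kN.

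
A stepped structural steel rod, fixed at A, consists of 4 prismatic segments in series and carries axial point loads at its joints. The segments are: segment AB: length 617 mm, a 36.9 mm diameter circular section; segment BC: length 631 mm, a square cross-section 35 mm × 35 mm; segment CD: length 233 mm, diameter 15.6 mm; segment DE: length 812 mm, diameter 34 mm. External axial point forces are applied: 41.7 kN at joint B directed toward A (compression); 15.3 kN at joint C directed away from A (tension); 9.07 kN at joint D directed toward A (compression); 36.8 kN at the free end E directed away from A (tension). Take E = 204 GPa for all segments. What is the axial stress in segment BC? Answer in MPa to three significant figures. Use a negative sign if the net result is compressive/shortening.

35.1 MPa

Internal axial forces (sectioning from the free end, tension +): N_DE = 36.8 kN, N_CD = 27.73 kN, N_BC = 43.03 kN, N_AB = 1.33 kN.
A_BC = 1225 mm².
σ_BC = N_BC/A_BC = 43030/1225 = 35.13 MPa.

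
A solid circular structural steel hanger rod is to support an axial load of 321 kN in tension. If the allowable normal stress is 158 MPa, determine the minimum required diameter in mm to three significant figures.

50.9 mm

Required area A ≥ P/σ_allow = 321000/158 = 2032 mm².
For a solid circular section, d ≥ √(4A/π) = 50.86 mm.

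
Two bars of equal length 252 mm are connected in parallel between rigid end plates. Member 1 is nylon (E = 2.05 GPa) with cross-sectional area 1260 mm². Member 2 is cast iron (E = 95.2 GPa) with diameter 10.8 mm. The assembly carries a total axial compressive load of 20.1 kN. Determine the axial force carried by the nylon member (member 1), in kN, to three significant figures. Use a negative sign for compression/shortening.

A_2 = 91.61 mm².
Equal strain + equilibrium ⇒ each member carries load in proportion to AE: A₁E₁ = 2583000 N, A₂E₂ = 8721000 N, ΣAE = 11300000 N.
F₁ = P·A₁E₁/ΣAE = -20100·2583000/11300000 = -4593 N.

-4.59 kN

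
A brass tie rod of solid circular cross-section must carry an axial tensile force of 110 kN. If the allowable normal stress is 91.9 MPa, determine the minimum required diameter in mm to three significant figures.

Required area A ≥ P/σ_allow = 110000/91.9 = 1197 mm².
For a solid circular section, d ≥ √(4A/π) = 39.04 mm.

39.0 mm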